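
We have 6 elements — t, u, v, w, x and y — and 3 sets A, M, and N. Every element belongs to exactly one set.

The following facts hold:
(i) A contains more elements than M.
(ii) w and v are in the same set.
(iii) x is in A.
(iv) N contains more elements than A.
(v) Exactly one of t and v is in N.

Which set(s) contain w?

w: N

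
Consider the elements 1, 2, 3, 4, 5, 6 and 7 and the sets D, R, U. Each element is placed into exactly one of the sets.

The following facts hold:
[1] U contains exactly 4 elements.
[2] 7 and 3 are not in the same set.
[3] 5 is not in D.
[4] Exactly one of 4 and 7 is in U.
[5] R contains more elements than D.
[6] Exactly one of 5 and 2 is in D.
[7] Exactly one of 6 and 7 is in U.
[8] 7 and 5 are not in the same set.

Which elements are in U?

U = {3, 4, 5, 6}

From (3): 5 ∉ D.
(6) (exactly one): 2 ∈ D.
Suppose 1 ∈ U: no assignment then satisfies all the clues, so 1 ∉ U.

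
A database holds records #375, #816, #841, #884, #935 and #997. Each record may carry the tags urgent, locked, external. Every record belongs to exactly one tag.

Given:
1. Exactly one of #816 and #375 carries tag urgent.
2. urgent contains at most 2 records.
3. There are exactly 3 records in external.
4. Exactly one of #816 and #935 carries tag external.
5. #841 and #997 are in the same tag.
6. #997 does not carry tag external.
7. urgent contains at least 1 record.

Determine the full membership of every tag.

urgent = {#816}; locked = {#841, #997}; external = {#375, #884, #935}

From (6): #997 ∉ external.
(5): #841 matches #997: #841 ∉ external.
Suppose #375 ∈ urgent: no assignment then satisfies all the clues, so #375 ∉ urgent.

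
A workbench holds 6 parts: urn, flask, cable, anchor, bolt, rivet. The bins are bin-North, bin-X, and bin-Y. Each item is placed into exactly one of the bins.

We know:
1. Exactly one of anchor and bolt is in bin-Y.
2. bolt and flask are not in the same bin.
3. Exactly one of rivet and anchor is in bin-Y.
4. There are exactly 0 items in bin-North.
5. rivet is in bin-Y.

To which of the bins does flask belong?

flask: bin-X

From (5): rivet ∈ bin-Y.
(3) (exactly one): anchor ∉ bin-Y.
(4): bin-North already has 0, so the rest are out.
Only one bin left: anchor ∈ bin-X.
(1) (exactly one): bolt ∈ bin-Y.
(2): flask ∉ bin-Y.
Only one bin left: flask ∈ bin-X.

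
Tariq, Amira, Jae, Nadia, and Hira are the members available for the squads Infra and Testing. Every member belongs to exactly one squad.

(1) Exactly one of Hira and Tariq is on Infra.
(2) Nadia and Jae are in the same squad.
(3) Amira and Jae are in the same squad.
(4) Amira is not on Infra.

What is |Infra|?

1

From (4): Amira ∉ Infra.
(3): Jae matches Amira: Jae ∉ Infra.
Only one squad left: Amira ∈ Testing.
Only one squad left: Jae ∈ Testing.
(2): Nadia matches Jae: Nadia ∉ Infra.
(2): Nadia matches Jae: Nadia ∈ Testing.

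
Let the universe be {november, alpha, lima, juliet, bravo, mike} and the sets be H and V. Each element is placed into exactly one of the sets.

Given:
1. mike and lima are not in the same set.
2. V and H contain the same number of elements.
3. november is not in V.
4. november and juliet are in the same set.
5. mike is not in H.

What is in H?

H = {juliet, lima, november}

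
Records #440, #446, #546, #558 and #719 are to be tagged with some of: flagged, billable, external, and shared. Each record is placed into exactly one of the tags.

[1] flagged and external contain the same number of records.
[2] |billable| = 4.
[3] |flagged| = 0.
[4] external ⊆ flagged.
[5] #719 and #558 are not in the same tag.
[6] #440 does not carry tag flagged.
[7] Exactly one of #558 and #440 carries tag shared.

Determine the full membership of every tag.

flagged = {}; billable = {#440, #446, #546, #719}; external = {}; shared = {#558}

From (6): #440 ∉ flagged.
(3): flagged already has 0, so the rest are out.
(4) contrapositive: #440 ∉ external.
(4) contrapositive: #446 ∉ external.
(4) contrapositive: #546 ∉ external.
(4) contrapositive: #558 ∉ external.
(4) contrapositive: #719 ∉ external.
Suppose #440 ∉ billable: no assignment then satisfies all the clues, so #440 ∈ billable.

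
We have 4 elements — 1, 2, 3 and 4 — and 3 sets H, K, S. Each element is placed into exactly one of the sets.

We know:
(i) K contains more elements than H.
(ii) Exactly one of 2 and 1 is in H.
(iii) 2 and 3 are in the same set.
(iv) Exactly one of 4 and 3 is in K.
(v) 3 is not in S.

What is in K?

K = {2, 3}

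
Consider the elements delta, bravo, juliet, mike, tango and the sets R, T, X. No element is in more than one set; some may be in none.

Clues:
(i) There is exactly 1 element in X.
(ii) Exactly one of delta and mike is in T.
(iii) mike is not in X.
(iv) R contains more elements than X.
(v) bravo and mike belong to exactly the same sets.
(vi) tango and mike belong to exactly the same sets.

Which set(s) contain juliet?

juliet: X

From (iii): mike ∉ X.
(v): bravo matches mike: bravo ∉ X.
(vi): tango matches mike: tango ∉ X.
Suppose juliet ∈ R: no assignment then satisfies all the clues, so juliet ∉ R.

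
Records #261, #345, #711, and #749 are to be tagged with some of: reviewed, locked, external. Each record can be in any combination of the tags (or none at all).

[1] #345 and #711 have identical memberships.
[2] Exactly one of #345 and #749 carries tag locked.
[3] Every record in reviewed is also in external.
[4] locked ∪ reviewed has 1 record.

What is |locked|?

1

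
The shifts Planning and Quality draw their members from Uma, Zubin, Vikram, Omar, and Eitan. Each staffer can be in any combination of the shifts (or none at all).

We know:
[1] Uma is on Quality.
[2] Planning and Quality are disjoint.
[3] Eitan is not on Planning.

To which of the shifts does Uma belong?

Uma: Quality

From (1): Uma ∈ Quality.
From (3): Eitan ∉ Planning.
(2) (disjoint): Uma ∉ Planning.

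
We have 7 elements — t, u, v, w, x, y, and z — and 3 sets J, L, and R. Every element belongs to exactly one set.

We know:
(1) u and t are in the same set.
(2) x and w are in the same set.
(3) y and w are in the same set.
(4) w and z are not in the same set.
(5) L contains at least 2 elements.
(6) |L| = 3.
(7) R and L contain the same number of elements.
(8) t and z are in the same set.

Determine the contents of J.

J = {v}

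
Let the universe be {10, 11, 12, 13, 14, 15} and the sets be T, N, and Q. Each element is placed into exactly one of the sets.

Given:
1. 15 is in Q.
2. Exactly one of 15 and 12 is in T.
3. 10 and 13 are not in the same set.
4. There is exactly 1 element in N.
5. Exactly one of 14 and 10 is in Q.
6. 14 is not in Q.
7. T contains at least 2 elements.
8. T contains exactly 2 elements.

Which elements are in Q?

Q = {10, 11, 15}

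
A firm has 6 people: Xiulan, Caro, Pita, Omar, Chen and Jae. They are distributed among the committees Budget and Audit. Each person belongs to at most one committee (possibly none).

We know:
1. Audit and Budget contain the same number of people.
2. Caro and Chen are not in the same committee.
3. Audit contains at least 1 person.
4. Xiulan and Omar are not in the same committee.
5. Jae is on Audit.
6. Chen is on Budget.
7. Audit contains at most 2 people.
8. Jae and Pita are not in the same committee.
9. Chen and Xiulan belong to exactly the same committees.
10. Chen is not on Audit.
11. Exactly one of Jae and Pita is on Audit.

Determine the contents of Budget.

Budget = {Chen, Xiulan}

From (5): Jae ∈ Audit.
From (6): Chen ∈ Budget.
(2): Caro ∉ Budget.
(8): Pita ∉ Audit.
(9): Xiulan matches Chen: Xiulan ∈ Budget.
(4): Omar ∉ Budget.
Suppose Pita ∈ Budget: no assignment then satisfies all the clues, so Pita ∉ Budget.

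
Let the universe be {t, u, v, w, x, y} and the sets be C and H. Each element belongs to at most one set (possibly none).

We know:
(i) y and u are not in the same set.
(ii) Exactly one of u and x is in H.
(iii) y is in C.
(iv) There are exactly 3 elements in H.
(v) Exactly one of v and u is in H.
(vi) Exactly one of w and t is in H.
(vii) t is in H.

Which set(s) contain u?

From (iii): y ∈ C.
From (vii): t ∈ H.
(i): u ∉ C.
(vi) (exactly one): w ∉ H.
Suppose u ∈ H: no assignment then satisfies all the clues, so u ∉ H.

u: none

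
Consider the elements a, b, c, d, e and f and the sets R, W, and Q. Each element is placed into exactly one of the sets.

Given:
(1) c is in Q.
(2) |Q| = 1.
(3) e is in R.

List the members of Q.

From (1): c ∈ Q.
From (3): e ∈ R.
(2): Q already has 1, so the rest are out.

Q = {c}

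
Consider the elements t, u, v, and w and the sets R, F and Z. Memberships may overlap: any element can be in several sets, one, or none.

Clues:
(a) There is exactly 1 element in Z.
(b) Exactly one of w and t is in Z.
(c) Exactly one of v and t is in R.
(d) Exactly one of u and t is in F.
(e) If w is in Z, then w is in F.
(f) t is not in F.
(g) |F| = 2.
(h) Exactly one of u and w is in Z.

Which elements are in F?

F = {u, w}

From (f): t ∉ F.
(d) (exactly one): u ∈ F.
Suppose v ∈ F: no assignment then satisfies all the clues, so v ∉ F.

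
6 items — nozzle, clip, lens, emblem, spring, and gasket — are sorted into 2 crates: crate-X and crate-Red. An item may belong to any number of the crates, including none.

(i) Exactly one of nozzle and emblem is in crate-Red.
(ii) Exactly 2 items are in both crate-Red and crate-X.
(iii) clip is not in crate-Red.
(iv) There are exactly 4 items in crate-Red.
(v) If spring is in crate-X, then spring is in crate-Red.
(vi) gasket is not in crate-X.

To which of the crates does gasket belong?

gasket: crate-Red

From (iii): clip ∉ crate-Red.
From (vi): gasket ∉ crate-X.
Suppose gasket ∉ crate-Red: no assignment then satisfies all the clues, so gasket ∈ crate-Red.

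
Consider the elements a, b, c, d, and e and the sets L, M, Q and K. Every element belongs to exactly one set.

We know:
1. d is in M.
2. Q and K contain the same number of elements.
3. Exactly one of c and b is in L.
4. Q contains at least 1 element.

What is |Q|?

1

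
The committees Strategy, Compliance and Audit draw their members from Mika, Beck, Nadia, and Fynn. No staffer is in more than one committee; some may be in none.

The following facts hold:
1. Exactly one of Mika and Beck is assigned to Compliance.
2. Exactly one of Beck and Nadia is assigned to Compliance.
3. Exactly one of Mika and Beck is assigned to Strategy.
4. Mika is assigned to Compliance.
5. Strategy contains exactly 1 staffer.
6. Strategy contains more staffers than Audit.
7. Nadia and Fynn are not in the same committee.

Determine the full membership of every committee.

From (4): Mika ∈ Compliance.
(1) (exactly one): Beck ∉ Compliance.
(2) (exactly one): Nadia ∈ Compliance.
(3) (exactly one): Beck ∈ Strategy.
(5): Strategy already has 1, so the rest are out.
(7): Fynn ∉ Compliance.
Suppose Fynn ∈ Audit: no assignment then satisfies all the clues, so Fynn ∉ Audit.

Strategy = {Beck}; Compliance = {Mika, Nadia}; Audit = {}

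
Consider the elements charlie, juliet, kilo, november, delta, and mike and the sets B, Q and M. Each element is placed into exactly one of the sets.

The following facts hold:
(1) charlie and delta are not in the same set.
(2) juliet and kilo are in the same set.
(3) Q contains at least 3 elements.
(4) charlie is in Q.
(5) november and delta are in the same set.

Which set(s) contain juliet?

juliet: Q

From (4): charlie ∈ Q.
(1): delta ∉ Q.
(5): november matches delta: november ∉ Q.
Suppose juliet ∈ B: no assignment then satisfies all the clues, so juliet ∉ B.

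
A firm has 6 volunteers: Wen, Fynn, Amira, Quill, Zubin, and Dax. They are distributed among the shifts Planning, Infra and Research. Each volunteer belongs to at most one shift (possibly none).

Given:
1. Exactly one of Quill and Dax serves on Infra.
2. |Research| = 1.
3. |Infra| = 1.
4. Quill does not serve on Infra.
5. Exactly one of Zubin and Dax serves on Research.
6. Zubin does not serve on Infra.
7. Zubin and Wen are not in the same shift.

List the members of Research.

Research = {Zubin}

From (4): Quill ∉ Infra.
From (6): Zubin ∉ Infra.
(1) (exactly one): Dax ∈ Infra.
(3): Infra already has 1, so the rest are out.
(5) (exactly one): Zubin ∈ Research.
(7): Wen ∉ Research.
(2): Research already has 1, so the rest are out.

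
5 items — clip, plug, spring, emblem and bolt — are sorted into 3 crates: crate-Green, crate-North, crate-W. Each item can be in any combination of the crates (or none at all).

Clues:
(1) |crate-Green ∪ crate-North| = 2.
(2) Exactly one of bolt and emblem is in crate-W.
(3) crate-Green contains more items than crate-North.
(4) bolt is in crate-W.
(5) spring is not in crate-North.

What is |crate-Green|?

2

From (4): bolt ∈ crate-W.
From (5): spring ∉ crate-North.
(2) (exactly one): emblem ∉ crate-W.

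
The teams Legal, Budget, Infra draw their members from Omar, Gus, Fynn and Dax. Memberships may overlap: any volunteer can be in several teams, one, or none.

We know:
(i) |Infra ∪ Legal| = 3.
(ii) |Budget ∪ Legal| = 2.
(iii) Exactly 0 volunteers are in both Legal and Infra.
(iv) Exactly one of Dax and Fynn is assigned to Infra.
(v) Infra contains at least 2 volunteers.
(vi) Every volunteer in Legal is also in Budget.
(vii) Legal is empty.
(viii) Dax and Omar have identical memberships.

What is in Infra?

(vii): Legal already has 0, so the rest are out.
Suppose Omar ∉ Infra: no assignment then satisfies all the clues, so Omar ∈ Infra.

Infra = {Dax, Gus, Omar}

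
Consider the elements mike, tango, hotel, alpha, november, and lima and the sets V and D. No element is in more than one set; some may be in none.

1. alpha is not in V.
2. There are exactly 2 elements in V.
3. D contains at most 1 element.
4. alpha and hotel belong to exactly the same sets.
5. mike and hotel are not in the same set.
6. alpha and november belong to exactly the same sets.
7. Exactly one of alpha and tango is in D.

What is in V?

V = {lima, mike}

From (1): alpha ∉ V.
(4): hotel matches alpha: hotel ∉ V.
(6): november matches alpha: november ∉ V.
Suppose mike ∉ V: no assignment then satisfies all the clues, so mike ∈ V.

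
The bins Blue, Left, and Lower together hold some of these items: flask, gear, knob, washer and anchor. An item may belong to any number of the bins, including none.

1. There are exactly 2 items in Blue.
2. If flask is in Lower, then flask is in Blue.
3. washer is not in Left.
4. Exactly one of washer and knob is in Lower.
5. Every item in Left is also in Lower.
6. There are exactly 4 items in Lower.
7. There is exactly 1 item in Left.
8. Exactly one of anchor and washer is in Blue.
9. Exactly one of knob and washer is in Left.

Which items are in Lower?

Lower = {anchor, flask, gear, knob}

From (3): washer ∉ Left.
(9) (exactly one): knob ∈ Left.
(5) with knob ∈ Left: knob ∈ Lower.
(7): Left already has 1, so the rest are out.
(4) (exactly one): washer ∉ Lower.
(6): only 4 candidates remain for Lower, so all are in.
(2): flask ∈ Blue.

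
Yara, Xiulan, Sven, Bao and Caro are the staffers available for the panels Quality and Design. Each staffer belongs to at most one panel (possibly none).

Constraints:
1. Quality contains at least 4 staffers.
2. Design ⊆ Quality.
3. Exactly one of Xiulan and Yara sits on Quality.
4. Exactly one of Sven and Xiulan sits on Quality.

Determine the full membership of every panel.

Quality = {Bao, Caro, Sven, Yara}; Design = {}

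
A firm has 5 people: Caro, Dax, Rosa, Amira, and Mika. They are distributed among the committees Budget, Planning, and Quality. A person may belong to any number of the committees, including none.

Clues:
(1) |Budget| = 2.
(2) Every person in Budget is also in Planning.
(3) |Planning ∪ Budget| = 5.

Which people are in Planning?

Planning = {Amira, Caro, Dax, Mika, Rosa}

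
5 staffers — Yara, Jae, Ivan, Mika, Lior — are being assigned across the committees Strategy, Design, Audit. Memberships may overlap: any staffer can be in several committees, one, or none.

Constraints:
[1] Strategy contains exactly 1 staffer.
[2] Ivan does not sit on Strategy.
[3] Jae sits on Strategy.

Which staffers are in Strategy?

Strategy = {Jae}

From (2): Ivan ∉ Strategy.
From (3): Jae ∈ Strategy.
(1): Strategy already has 1, so the rest are out.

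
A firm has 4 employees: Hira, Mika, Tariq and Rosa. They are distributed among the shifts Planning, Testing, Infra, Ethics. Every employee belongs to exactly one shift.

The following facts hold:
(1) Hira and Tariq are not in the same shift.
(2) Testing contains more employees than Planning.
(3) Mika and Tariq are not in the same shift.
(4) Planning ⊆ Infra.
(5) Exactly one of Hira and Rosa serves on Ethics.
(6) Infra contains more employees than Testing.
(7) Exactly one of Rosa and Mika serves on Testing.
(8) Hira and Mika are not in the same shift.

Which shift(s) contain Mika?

Mika: Testing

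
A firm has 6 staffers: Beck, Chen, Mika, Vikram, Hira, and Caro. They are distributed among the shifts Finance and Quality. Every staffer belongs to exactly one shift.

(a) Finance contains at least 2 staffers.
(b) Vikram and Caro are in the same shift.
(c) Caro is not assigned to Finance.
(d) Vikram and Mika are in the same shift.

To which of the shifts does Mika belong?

Mika: Quality

From (c): Caro ∉ Finance.
(b): Vikram matches Caro: Vikram ∉ Finance.
(d): Mika matches Vikram: Mika ∉ Finance.
Only one shift left: Mika ∈ Quality.
Only one shift left: Vikram ∈ Quality.
Only one shift left: Caro ∈ Quality.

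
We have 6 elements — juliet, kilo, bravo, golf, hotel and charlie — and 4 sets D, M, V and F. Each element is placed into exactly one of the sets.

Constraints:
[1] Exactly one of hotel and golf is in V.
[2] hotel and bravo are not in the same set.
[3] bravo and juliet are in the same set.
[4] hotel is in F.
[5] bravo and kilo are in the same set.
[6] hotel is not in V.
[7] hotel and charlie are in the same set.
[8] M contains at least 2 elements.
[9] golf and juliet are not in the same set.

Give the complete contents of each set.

D = {}; M = {bravo, juliet, kilo}; V = {golf}; F = {charlie, hotel}

From (4): hotel ∈ F.
(1) (exactly one): golf ∈ V.
(2): bravo ∉ F.
(3): juliet matches bravo: juliet ∉ F.
(5): kilo matches bravo: kilo ∉ F.
(7): charlie matches hotel: charlie ∉ D.
(7): charlie matches hotel: charlie ∉ M.
(7): charlie matches hotel: charlie ∉ V.
(7): charlie matches hotel: charlie ∈ F.
(9): juliet ∉ V.
(3): bravo matches juliet: bravo ∉ V.
Suppose juliet ∈ D: no assignment then satisfies all the clues, so juliet ∉ D.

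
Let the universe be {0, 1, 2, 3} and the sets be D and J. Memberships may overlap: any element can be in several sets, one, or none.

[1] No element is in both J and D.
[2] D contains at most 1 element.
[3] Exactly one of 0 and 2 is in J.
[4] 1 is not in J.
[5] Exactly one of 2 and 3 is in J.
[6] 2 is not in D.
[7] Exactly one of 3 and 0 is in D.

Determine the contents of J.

J = {2}

From (4): 1 ∉ J.
From (6): 2 ∉ D.
Suppose 0 ∈ J: no assignment then satisfies all the clues, so 0 ∉ J.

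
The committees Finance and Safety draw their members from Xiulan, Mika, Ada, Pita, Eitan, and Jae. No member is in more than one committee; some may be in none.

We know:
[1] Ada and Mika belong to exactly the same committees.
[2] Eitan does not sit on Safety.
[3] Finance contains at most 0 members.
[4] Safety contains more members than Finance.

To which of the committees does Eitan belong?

Eitan: none

From (2): Eitan ∉ Safety.
(3): Finance already has 0, so the rest are out.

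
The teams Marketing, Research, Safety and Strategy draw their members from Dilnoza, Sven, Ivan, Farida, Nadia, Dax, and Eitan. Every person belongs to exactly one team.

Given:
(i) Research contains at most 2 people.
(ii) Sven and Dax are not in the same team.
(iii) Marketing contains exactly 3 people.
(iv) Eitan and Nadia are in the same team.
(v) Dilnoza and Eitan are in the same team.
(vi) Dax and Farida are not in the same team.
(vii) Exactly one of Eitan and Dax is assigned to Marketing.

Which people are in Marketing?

Marketing = {Dilnoza, Eitan, Nadia}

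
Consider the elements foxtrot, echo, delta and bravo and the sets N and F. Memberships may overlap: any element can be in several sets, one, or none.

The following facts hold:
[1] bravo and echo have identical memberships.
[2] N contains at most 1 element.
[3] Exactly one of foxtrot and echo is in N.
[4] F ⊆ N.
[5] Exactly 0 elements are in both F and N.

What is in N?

N = {foxtrot}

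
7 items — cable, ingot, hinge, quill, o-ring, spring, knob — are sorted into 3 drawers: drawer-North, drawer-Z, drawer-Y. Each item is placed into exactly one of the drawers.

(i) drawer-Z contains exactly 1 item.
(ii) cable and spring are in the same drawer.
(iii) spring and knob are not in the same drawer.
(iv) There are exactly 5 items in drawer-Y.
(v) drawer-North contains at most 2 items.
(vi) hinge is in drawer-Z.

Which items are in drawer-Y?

drawer-Y = {cable, ingot, o-ring, quill, spring}

From (vi): hinge ∈ drawer-Z.
(i): drawer-Z already has 1, so the rest are out.
Suppose cable ∉ drawer-Y: no assignment then satisfies all the clues, so cable ∈ drawer-Y.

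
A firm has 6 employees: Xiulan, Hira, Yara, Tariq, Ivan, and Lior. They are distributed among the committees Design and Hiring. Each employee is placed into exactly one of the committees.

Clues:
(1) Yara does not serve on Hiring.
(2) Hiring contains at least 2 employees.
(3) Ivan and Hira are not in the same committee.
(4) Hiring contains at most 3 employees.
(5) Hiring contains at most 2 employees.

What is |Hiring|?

2

From (1): Yara ∉ Hiring.
Only one committee left: Yara ∈ Design.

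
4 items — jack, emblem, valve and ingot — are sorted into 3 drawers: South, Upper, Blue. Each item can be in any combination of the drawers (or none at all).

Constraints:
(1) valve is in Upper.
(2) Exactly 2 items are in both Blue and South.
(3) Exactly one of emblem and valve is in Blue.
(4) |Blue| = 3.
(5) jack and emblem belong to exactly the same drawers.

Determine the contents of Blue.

Blue = {emblem, ingot, jack}

From (1): valve ∈ Upper.
Suppose jack ∉ Blue: no assignment then satisfies all the clues, so jack ∈ Blue.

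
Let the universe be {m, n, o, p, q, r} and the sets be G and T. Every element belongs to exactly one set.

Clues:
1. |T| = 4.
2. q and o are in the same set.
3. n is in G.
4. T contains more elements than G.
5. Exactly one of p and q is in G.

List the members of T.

T = {m, o, q, r}

From (3): n ∈ G.
Suppose m ∉ T: no assignment then satisfies all the clues, so m ∈ T.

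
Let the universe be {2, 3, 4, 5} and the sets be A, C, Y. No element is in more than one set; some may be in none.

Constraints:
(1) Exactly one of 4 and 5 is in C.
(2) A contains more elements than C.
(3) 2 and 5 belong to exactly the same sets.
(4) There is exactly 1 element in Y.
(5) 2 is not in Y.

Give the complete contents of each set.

A = {2, 5}; C = {4}; Y = {3}

From (5): 2 ∉ Y.
(3): 5 matches 2: 5 ∉ Y.
Suppose 2 ∉ A: no assignment then satisfies all the clues, so 2 ∈ A.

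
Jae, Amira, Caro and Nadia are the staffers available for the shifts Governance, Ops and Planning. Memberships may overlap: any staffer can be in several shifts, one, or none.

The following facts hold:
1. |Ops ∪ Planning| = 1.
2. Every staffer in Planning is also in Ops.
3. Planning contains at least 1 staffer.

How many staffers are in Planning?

1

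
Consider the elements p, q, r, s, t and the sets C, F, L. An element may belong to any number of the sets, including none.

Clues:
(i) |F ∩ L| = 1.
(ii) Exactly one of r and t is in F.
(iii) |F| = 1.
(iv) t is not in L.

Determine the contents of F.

F = {r}

From (iv): t ∉ L.
Suppose p ∈ F: no assignment then satisfies all the clues, so p ∉ F.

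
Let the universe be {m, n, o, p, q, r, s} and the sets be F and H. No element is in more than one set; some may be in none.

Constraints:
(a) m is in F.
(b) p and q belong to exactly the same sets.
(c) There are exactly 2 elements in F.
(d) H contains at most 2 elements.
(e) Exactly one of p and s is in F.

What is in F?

F = {m, s}

From (a): m ∈ F.
Suppose n ∈ F: no assignment then satisfies all the clues, so n ∉ F.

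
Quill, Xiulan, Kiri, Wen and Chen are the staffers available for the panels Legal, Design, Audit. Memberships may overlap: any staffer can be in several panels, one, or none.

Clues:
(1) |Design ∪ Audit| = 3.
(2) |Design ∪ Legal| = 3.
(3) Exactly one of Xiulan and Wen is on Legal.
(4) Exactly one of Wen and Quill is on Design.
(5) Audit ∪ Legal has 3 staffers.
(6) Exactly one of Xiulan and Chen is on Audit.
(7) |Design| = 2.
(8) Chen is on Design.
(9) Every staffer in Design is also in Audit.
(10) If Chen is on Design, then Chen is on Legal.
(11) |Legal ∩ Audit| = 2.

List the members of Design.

From (8): Chen ∈ Design.
(9) with Chen ∈ Design: Chen ∈ Audit.
(10): Chen ∈ Legal.
(6) (exactly one): Xiulan ∉ Audit.
(9) contrapositive: Xiulan ∉ Design.
Suppose Quill ∉ Design: no assignment then satisfies all the clues, so Quill ∈ Design.

Design = {Chen, Quill}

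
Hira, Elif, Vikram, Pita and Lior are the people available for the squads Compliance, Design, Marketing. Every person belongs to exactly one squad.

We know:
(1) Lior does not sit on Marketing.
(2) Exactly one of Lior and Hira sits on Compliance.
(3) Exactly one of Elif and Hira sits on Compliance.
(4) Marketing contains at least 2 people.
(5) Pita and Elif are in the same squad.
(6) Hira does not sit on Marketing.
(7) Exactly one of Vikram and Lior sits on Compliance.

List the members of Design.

Design = {Lior}

From (1): Lior ∉ Marketing.
From (6): Hira ∉ Marketing.
Suppose Hira ∈ Design: no assignment then satisfies all the clues, so Hira ∉ Design.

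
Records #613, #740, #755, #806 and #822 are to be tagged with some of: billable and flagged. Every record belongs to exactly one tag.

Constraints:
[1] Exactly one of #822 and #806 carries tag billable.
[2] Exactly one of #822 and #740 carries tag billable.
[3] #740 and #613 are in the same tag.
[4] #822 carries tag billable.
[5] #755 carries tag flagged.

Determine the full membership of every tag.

From (4): #822 ∈ billable.
From (5): #755 ∈ flagged.
(1) (exactly one): #806 ∉ billable.
(2) (exactly one): #740 ∉ billable.
(3): #613 matches #740: #613 ∉ billable.
Only one tag left: #613 ∈ flagged.
Only one tag left: #740 ∈ flagged.
Only one tag left: #806 ∈ flagged.

billable = {#822}; flagged = {#613, #740, #755, #806}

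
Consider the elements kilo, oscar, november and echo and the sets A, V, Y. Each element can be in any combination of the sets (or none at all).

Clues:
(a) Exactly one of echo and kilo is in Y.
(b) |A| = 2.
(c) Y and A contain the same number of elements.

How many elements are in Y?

2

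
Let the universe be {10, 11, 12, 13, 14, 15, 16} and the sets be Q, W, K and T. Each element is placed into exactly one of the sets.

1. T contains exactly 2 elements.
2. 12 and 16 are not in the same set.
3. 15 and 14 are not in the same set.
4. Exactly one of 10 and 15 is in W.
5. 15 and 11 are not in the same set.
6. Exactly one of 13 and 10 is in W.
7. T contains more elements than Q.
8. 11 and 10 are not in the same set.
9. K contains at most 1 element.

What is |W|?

3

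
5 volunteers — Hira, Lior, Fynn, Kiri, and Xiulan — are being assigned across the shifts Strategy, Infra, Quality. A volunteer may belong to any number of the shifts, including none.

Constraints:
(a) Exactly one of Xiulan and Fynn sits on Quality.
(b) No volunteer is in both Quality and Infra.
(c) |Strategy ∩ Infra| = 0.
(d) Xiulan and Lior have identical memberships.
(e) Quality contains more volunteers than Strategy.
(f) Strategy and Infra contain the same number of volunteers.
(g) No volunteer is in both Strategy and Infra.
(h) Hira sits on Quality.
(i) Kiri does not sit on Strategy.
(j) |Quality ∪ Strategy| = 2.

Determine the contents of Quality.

From (h): Hira ∈ Quality.
From (i): Kiri ∉ Strategy.
(b) (disjoint): Hira ∉ Infra.
Suppose Lior ∈ Quality: no assignment then satisfies all the clues, so Lior ∉ Quality.

Quality = {Fynn, Hira}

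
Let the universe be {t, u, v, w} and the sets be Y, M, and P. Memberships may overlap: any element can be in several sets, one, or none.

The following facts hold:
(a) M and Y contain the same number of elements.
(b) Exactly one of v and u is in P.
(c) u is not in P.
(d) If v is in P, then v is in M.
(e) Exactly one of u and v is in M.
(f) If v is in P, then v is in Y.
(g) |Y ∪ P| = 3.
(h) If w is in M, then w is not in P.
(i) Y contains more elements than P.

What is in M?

M = {t, v, w}

From (c): u ∉ P.
(b) (exactly one): v ∈ P.
(d): v ∈ M.
(e) (exactly one): u ∉ M.
(f): v ∈ Y.
Suppose t ∉ M: no assignment then satisfies all the clues, so t ∈ M.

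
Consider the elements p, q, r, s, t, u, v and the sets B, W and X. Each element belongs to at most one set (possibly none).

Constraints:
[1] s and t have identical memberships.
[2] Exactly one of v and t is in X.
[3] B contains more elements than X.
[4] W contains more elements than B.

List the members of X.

X = {v}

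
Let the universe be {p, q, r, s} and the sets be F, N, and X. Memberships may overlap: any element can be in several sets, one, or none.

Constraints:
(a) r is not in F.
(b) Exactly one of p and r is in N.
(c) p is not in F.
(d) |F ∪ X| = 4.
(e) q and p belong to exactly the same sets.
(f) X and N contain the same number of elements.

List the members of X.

From (a): r ∉ F.
From (c): p ∉ F.
(e): q matches p: q ∉ F.
Suppose p ∉ X: no assignment then satisfies all the clues, so p ∈ X.

X = {p, q, r}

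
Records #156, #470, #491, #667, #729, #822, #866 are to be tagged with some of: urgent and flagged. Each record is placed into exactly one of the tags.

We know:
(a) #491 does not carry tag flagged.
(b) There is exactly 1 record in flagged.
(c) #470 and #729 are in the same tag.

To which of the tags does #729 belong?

From (a): #491 ∉ flagged.
Only one tag left: #491 ∈ urgent.
Suppose #729 ∉ urgent: no assignment then satisfies all the clues, so #729 ∈ urgent.

#729: urgent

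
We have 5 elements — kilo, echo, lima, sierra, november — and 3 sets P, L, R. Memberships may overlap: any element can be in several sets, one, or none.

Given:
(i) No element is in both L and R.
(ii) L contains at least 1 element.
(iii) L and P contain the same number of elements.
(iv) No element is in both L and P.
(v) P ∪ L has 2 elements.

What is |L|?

1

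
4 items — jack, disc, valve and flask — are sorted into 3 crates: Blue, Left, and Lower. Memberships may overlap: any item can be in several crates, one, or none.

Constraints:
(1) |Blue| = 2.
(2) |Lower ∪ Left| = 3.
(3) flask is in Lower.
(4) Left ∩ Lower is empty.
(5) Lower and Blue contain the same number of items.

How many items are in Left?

1

From (3): flask ∈ Lower.
(4) (disjoint): flask ∉ Left.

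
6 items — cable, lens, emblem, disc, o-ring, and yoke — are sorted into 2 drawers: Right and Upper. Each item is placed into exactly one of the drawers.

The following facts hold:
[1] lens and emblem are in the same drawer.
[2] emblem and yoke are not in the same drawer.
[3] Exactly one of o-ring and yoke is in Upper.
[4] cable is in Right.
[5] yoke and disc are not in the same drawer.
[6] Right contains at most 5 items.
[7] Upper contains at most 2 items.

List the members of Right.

Right = {cable, disc, emblem, lens, o-ring}

From (4): cable ∈ Right.
Suppose lens ∉ Right: no assignment then satisfies all the clues, so lens ∈ Right.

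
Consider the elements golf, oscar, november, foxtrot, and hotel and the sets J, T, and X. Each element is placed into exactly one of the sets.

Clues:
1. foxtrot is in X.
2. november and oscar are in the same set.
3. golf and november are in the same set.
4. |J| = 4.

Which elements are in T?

T = {}

From (1): foxtrot ∈ X.
(4): only 4 candidates remain for J, so all are in.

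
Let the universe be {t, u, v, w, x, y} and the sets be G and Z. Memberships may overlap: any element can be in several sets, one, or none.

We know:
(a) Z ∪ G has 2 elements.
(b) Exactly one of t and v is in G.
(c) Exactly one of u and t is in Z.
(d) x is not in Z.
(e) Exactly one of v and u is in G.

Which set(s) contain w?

w: none

From (d): x ∉ Z.
Suppose w ∈ G: no assignment then satisfies all the clues, so w ∉ G.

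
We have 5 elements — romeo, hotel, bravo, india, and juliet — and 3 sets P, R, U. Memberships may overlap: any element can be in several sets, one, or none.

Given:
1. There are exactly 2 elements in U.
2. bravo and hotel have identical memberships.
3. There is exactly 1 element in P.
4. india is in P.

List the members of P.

From (4): india ∈ P.
(3): P already has 1, so the rest are out.

P = {india}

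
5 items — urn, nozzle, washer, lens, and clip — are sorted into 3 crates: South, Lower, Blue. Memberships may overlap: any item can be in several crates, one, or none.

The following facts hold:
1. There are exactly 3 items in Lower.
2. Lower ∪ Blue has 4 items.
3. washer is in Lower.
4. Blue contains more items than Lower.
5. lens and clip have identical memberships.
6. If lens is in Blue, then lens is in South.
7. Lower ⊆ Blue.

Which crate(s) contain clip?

clip: Blue, Lower, South

From (3): washer ∈ Lower.
(7) with washer ∈ Lower: washer ∈ Blue.
Suppose clip ∉ South: no assignment then satisfies all the clues, so clip ∈ South.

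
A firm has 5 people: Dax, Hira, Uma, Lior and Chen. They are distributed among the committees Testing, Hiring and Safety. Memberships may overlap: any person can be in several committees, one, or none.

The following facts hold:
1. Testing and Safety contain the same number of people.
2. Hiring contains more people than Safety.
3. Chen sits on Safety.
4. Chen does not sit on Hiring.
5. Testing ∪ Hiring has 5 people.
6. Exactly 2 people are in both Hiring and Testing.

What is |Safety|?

3

From (3): Chen ∈ Safety.
From (4): Chen ∉ Hiring.
Suppose Dax ∉ Hiring: no assignment then satisfies all the clues, so Dax ∈ Hiring.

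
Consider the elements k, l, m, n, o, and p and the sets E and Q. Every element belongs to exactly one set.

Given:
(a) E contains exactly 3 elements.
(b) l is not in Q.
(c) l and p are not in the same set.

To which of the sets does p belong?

From (b): l ∉ Q.
Only one set left: l ∈ E.
(c): p ∉ E.
Only one set left: p ∈ Q.

p: Q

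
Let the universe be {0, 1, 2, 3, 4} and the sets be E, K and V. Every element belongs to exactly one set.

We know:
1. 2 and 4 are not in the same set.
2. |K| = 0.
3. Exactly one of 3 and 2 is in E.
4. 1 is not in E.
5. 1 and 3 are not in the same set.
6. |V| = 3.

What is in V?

V = {0, 1, 2}

From (4): 1 ∉ E.
(2): K already has 0, so the rest are out.
Only one set left: 1 ∈ V.
(5): 3 ∉ V.
Only one set left: 3 ∈ E.
(3) (exactly one): 2 ∉ E.
Only one set left: 2 ∈ V.
(1): 4 ∉ V.
(6): only 3 candidates remain for V, so all are in.
Only one set left: 4 ∈ E.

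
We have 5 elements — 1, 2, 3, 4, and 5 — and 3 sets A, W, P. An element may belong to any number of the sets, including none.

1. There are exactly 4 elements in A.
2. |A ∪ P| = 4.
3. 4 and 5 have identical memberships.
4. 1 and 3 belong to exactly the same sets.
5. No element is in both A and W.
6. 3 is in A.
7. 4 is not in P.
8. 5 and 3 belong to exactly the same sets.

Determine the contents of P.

P = {}

From (6): 3 ∈ A.
From (7): 4 ∉ P.
(3): 5 matches 4: 5 ∉ P.
(4): 1 matches 3: 1 ∈ A.
(5) (disjoint): 1 ∉ W.
(5) (disjoint): 3 ∉ W.
(8): 5 matches 3: 5 ∈ A.
(8): 5 matches 3: 5 ∉ W.
(8): 3 matches 5: 3 ∉ P.
(3): 4 matches 5: 4 ∈ A.
(3): 4 matches 5: 4 ∉ W.
Suppose 2 ∈ P: no assignment then satisfies all the clues, so 2 ∉ P.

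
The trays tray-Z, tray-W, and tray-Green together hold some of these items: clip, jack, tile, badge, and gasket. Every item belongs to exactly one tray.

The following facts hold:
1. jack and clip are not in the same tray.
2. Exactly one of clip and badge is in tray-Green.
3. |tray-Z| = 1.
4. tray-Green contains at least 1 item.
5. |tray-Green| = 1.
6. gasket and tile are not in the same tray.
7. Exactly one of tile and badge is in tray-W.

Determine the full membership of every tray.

tray-Z = {tile}; tray-W = {badge, gasket, jack}; tray-Green = {clip}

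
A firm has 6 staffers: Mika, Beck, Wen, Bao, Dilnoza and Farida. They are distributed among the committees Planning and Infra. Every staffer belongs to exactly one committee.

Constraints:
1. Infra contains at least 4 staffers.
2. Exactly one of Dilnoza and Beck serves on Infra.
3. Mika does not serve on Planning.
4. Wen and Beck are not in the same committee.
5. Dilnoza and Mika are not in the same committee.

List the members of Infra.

From (3): Mika ∉ Planning.
Only one committee left: Mika ∈ Infra.
(5): Dilnoza ∉ Infra.
Only one committee left: Dilnoza ∈ Planning.
(2) (exactly one): Beck ∈ Infra.
(4): Wen ∉ Infra.
Only one committee left: Wen ∈ Planning.
(1): only 4 candidates remain for Infra, so all are in.

Infra = {Bao, Beck, Farida, Mika}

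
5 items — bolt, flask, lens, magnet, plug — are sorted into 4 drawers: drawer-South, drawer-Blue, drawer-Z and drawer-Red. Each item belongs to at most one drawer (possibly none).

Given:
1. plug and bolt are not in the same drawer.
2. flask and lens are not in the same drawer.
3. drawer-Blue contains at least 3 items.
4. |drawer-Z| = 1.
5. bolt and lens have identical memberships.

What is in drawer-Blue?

drawer-Blue = {bolt, lens, magnet}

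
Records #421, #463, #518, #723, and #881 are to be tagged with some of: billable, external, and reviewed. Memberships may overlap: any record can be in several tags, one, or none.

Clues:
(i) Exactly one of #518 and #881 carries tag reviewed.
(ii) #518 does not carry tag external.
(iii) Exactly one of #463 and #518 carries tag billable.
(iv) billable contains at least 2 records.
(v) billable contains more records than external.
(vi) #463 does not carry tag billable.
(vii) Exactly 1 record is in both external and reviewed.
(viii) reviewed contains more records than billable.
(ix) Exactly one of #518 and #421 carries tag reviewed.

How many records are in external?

1

From (ii): #518 ∉ external.
From (vi): #463 ∉ billable.
(iii) (exactly one): #518 ∈ billable.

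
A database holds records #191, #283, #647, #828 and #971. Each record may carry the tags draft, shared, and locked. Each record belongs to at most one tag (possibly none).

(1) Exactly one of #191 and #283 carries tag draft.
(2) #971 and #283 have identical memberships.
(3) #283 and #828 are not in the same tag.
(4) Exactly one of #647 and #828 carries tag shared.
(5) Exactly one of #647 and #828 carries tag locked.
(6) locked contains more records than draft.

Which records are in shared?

shared = {#828}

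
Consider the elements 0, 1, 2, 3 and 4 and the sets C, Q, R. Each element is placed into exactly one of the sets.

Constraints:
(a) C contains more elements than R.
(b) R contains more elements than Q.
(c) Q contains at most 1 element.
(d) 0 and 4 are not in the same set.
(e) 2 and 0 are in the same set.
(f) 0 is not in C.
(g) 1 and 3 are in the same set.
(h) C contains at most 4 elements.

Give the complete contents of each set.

C = {1, 3, 4}; Q = {}; R = {0, 2}

From (f): 0 ∉ C.
(e): 2 matches 0: 2 ∉ C.
Suppose 0 ∈ Q: no assignment then satisfies all the clues, so 0 ∉ Q.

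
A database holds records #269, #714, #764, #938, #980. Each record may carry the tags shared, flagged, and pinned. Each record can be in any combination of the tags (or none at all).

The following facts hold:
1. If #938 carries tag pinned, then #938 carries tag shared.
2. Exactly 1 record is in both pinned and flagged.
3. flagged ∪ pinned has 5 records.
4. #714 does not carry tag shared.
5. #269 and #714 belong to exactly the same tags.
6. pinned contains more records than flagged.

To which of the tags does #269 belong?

#269: pinned

From (4): #714 ∉ shared.
(5): #269 matches #714: #269 ∉ shared.
Suppose #269 ∈ flagged: no assignment then satisfies all the clues, so #269 ∉ flagged.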